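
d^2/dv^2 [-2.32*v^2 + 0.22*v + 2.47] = -4.64000000000000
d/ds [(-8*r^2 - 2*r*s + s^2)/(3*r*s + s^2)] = r*(24*r^2 + 16*r*s + 5*s^2)/(s^2*(9*r^2 + 6*r*s + s^2))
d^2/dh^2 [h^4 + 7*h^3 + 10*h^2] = 12*h^2 + 42*h + 20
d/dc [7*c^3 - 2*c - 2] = 21*c^2 - 2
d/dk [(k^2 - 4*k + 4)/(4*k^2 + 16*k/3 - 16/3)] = 12*k*(k - 2)/(9*k^4 + 24*k^3 - 8*k^2 - 32*k + 16)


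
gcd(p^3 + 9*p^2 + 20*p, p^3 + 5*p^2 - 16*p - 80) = p^2 + 9*p + 20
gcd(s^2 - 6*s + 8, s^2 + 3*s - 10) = s - 2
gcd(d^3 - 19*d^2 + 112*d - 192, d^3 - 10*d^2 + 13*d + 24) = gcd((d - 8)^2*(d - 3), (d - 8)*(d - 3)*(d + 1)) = d^2 - 11*d + 24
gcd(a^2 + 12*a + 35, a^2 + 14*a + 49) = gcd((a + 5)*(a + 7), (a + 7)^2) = a + 7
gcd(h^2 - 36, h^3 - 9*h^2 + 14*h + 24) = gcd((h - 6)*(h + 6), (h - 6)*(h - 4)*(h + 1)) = h - 6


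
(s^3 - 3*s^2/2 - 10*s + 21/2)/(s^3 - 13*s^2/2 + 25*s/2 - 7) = (s + 3)/(s - 2)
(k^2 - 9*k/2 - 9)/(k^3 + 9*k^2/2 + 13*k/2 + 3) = (k - 6)/(k^2 + 3*k + 2)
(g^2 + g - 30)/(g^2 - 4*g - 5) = (g + 6)/(g + 1)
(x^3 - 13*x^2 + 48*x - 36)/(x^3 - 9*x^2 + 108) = (x - 1)/(x + 3)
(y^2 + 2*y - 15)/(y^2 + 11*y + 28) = (y^2 + 2*y - 15)/(y^2 + 11*y + 28)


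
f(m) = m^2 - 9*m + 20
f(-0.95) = 29.45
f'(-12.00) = -33.00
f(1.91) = 6.46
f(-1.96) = 41.48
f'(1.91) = -5.18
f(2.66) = 3.14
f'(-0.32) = -9.64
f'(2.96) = -3.08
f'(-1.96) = -12.92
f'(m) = 2*m - 9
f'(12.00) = 15.00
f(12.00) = 56.00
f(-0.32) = 22.98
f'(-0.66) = -10.32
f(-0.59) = 25.66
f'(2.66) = -3.68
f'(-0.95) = -10.90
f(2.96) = 2.12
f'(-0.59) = -10.18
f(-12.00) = 272.00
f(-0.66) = 26.38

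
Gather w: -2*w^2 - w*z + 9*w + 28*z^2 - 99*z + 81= -2*w^2 + w*(9 - z) + 28*z^2 - 99*z + 81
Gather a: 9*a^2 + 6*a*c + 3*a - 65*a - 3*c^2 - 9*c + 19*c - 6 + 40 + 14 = 9*a^2 + a*(6*c - 62) - 3*c^2 + 10*c + 48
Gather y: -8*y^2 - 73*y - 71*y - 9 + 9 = -8*y^2 - 144*y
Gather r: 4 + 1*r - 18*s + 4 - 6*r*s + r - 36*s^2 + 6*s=r*(2 - 6*s) - 36*s^2 - 12*s + 8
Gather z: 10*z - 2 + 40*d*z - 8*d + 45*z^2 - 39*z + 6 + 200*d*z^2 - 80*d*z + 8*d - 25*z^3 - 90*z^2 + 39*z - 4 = -25*z^3 + z^2*(200*d - 45) + z*(10 - 40*d)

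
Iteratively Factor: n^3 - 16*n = (n - 4)*(n^2 + 4*n) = n*(n - 4)*(n + 4)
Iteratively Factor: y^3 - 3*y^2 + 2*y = (y)*(y^2 - 3*y + 2) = y*(y - 2)*(y - 1)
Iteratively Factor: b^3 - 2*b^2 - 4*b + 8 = (b - 2)*(b^2 - 4) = (b - 2)*(b + 2)*(b - 2)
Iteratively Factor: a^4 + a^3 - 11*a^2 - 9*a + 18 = (a + 2)*(a^3 - a^2 - 9*a + 9) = (a + 2)*(a + 3)*(a^2 - 4*a + 3) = (a - 1)*(a + 2)*(a + 3)*(a - 3)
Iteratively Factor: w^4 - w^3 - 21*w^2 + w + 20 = (w - 5)*(w^3 + 4*w^2 - w - 4) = (w - 5)*(w + 1)*(w^2 + 3*w - 4) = (w - 5)*(w - 1)*(w + 1)*(w + 4)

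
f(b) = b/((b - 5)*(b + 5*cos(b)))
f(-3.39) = -0.05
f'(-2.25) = -0.03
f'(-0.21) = -0.04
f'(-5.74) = 0.43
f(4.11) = -3.62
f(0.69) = -0.04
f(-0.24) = 0.01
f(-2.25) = -0.06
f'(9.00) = 0.05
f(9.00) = 0.51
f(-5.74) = -0.37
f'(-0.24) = -0.04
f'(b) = b*(5*sin(b) - 1)/((b - 5)*(b + 5*cos(b))^2) - b/((b - 5)^2*(b + 5*cos(b))) + 1/((b - 5)*(b + 5*cos(b)))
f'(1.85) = -11.10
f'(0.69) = -0.08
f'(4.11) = 9.56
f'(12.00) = -0.03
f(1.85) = -1.24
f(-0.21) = 0.01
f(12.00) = 0.11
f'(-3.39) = 0.01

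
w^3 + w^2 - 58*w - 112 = (w - 8)*(w + 2)*(w + 7)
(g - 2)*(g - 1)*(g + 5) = g^3 + 2*g^2 - 13*g + 10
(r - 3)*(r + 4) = r^2 + r - 12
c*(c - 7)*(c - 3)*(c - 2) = c^4 - 12*c^3 + 41*c^2 - 42*c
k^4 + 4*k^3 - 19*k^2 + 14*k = k*(k - 2)*(k - 1)*(k + 7)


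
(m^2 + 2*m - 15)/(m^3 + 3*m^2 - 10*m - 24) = (m + 5)/(m^2 + 6*m + 8)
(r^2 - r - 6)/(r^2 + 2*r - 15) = (r + 2)/(r + 5)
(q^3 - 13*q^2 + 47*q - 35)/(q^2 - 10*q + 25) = (q^2 - 8*q + 7)/(q - 5)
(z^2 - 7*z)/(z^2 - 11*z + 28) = z/(z - 4)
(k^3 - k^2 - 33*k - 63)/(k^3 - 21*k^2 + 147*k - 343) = (k^2 + 6*k + 9)/(k^2 - 14*k + 49)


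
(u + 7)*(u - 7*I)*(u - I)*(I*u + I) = I*u^4 + 8*u^3 + 8*I*u^3 + 64*u^2 + 56*u - 56*I*u - 49*I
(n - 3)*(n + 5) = n^2 + 2*n - 15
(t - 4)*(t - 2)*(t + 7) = t^3 + t^2 - 34*t + 56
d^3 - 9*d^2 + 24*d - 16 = (d - 4)^2*(d - 1)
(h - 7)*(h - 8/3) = h^2 - 29*h/3 + 56/3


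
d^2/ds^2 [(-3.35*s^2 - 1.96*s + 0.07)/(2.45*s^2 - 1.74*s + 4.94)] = (-52.0919*s^3 + 245.79135*s^2 + 140.54082*s - 198.469428)/(14.706125*s^6 - 31.33305*s^5 + 111.20991*s^4 - 131.623344*s^3 + 224.235492*s^2 - 127.386792*s + 120.553784)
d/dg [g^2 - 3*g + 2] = 2*g - 3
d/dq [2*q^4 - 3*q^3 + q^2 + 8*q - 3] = 8*q^3 - 9*q^2 + 2*q + 8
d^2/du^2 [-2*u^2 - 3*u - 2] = -4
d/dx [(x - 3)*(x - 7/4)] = 2*x - 19/4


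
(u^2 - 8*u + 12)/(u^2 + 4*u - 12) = (u - 6)/(u + 6)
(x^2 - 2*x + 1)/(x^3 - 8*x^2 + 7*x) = (x - 1)/(x*(x - 7))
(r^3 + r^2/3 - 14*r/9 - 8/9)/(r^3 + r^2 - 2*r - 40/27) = 3*(r + 1)/(3*r + 5)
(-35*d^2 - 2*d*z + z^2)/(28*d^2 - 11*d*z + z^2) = (5*d + z)/(-4*d + z)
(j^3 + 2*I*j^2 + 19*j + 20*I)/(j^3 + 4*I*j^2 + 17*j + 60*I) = (j + I)/(j + 3*I)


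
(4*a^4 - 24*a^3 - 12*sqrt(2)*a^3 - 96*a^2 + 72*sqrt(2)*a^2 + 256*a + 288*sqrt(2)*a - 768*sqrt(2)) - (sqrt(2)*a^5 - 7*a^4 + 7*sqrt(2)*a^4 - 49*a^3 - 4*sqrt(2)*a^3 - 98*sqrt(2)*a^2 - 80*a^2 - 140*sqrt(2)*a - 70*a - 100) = -sqrt(2)*a^5 - 7*sqrt(2)*a^4 + 11*a^4 - 8*sqrt(2)*a^3 + 25*a^3 - 16*a^2 + 170*sqrt(2)*a^2 + 326*a + 428*sqrt(2)*a - 768*sqrt(2) + 100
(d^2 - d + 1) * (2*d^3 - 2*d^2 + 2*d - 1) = 2*d^5 - 4*d^4 + 6*d^3 - 5*d^2 + 3*d - 1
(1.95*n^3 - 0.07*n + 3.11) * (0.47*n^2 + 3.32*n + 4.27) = 0.9165*n^5 + 6.474*n^4 + 8.2936*n^3 + 1.2293*n^2 + 10.0263*n + 13.2797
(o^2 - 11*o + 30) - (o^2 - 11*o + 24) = 6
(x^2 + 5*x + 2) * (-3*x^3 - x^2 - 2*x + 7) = -3*x^5 - 16*x^4 - 13*x^3 - 5*x^2 + 31*x + 14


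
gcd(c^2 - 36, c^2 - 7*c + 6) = c - 6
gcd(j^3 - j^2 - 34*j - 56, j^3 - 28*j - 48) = j^2 + 6*j + 8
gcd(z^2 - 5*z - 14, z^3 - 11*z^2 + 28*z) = z - 7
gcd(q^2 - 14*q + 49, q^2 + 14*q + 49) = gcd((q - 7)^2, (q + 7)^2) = 1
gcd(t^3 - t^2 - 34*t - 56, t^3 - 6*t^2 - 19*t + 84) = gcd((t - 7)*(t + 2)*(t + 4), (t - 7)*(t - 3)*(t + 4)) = t^2 - 3*t - 28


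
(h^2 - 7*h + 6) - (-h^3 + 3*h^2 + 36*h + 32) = h^3 - 2*h^2 - 43*h - 26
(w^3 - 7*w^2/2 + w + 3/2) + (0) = w^3 - 7*w^2/2 + w + 3/2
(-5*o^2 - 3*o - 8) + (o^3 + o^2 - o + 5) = o^3 - 4*o^2 - 4*o - 3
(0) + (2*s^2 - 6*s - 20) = 2*s^2 - 6*s - 20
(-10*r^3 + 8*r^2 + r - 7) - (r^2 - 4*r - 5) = -10*r^3 + 7*r^2 + 5*r - 2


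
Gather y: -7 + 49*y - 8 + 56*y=105*y - 15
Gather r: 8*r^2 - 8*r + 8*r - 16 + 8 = 8*r^2 - 8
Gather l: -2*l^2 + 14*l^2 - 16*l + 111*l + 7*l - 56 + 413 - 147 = 12*l^2 + 102*l + 210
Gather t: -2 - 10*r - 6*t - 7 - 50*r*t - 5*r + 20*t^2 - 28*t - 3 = -15*r + 20*t^2 + t*(-50*r - 34) - 12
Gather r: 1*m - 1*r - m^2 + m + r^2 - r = -m^2 + 2*m + r^2 - 2*r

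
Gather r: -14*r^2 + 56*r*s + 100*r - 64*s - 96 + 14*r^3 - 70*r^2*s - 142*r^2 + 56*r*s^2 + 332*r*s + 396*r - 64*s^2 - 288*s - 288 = 14*r^3 + r^2*(-70*s - 156) + r*(56*s^2 + 388*s + 496) - 64*s^2 - 352*s - 384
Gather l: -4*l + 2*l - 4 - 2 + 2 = -2*l - 4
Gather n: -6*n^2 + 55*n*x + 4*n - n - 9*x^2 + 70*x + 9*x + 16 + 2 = -6*n^2 + n*(55*x + 3) - 9*x^2 + 79*x + 18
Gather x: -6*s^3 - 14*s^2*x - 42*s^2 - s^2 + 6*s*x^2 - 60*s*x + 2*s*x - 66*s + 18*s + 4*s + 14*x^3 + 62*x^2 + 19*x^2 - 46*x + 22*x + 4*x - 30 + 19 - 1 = -6*s^3 - 43*s^2 - 44*s + 14*x^3 + x^2*(6*s + 81) + x*(-14*s^2 - 58*s - 20) - 12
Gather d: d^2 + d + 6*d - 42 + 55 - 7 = d^2 + 7*d + 6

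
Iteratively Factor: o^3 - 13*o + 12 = (o - 3)*(o^2 + 3*o - 4) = (o - 3)*(o - 1)*(o + 4)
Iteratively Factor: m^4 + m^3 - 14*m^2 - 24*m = (m)*(m^3 + m^2 - 14*m - 24) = m*(m + 2)*(m^2 - m - 12) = m*(m + 2)*(m + 3)*(m - 4)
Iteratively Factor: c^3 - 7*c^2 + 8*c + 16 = (c - 4)*(c^2 - 3*c - 4) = (c - 4)^2*(c + 1)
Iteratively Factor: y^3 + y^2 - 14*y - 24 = (y + 3)*(y^2 - 2*y - 8) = (y - 4)*(y + 3)*(y + 2)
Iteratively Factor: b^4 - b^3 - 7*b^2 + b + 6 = (b - 3)*(b^3 + 2*b^2 - b - 2) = (b - 3)*(b + 1)*(b^2 + b - 2) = (b - 3)*(b - 1)*(b + 1)*(b + 2)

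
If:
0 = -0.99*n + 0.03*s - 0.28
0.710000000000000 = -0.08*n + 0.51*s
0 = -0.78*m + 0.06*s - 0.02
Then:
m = 0.08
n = -0.24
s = 1.35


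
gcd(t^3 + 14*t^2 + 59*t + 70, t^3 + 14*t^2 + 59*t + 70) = t^3 + 14*t^2 + 59*t + 70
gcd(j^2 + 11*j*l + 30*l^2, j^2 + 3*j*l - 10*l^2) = j + 5*l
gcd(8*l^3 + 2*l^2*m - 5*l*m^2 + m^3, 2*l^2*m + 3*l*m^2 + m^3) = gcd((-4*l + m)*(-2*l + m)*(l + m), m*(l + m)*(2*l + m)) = l + m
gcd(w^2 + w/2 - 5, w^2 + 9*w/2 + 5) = w + 5/2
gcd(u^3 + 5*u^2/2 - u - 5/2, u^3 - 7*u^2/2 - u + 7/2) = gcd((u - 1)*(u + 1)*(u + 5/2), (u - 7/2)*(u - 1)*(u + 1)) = u^2 - 1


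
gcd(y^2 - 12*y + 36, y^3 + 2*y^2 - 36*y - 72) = y - 6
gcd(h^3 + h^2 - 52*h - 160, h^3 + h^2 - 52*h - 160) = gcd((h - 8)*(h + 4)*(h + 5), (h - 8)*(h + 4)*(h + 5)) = h^3 + h^2 - 52*h - 160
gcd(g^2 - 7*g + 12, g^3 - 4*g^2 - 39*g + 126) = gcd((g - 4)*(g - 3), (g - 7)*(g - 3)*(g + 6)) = g - 3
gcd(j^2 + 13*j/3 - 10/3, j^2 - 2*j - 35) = j + 5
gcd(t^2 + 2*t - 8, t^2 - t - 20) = t + 4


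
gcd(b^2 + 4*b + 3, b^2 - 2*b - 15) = b + 3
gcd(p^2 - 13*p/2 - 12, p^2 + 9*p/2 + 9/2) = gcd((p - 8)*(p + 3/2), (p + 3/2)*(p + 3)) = p + 3/2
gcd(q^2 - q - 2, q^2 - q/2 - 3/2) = q + 1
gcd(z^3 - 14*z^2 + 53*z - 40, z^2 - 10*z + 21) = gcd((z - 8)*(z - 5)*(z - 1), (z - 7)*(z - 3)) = 1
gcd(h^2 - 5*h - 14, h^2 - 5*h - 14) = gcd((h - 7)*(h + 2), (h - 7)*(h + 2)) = h^2 - 5*h - 14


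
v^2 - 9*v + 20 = (v - 5)*(v - 4)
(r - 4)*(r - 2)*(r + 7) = r^3 + r^2 - 34*r + 56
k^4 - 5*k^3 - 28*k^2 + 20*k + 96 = (k - 8)*(k - 2)*(k + 2)*(k + 3)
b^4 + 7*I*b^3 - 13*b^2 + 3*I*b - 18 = (b - I)*(b + 2*I)*(b + 3*I)^2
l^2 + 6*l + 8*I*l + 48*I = (l + 6)*(l + 8*I)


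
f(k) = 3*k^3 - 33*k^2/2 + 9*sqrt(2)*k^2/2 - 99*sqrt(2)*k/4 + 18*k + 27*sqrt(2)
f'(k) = 9*k^2 - 33*k + 9*sqrt(2)*k - 99*sqrt(2)/4 + 18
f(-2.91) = -72.10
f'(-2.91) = 118.20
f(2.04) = -13.21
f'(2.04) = -20.90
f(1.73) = -6.03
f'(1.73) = -25.14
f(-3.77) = -202.53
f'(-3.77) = 187.34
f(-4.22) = -296.03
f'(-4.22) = 228.82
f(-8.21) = -2165.61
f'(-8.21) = 756.07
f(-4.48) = -358.83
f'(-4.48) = 254.45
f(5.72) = 170.75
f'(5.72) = 161.51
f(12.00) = 3558.57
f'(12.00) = 1035.73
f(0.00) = 38.18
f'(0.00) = -17.00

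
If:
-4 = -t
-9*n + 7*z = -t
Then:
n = 7*z/9 + 4/9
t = 4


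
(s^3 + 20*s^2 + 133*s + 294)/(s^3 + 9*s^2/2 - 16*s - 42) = 2*(s^2 + 14*s + 49)/(2*s^2 - 3*s - 14)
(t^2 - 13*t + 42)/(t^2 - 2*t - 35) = (t - 6)/(t + 5)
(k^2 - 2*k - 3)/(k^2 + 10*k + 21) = (k^2 - 2*k - 3)/(k^2 + 10*k + 21)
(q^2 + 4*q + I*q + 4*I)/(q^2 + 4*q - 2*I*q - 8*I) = (q + I)/(q - 2*I)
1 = 1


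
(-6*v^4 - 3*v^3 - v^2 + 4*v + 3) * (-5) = 30*v^4 + 15*v^3 + 5*v^2 - 20*v - 15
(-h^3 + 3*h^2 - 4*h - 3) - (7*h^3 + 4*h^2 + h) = -8*h^3 - h^2 - 5*h - 3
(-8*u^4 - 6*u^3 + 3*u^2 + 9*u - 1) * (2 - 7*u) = 56*u^5 + 26*u^4 - 33*u^3 - 57*u^2 + 25*u - 2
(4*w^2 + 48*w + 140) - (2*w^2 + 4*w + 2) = 2*w^2 + 44*w + 138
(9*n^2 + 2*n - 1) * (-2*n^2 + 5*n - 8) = -18*n^4 + 41*n^3 - 60*n^2 - 21*n + 8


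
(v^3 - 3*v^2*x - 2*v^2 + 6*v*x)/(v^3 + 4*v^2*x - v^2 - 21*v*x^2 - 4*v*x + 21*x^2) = v*(v - 2)/(v^2 + 7*v*x - v - 7*x)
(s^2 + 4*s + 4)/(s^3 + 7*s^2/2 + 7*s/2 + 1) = 2*(s + 2)/(2*s^2 + 3*s + 1)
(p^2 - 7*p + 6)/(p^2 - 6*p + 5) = (p - 6)/(p - 5)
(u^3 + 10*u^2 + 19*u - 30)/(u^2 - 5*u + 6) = (u^3 + 10*u^2 + 19*u - 30)/(u^2 - 5*u + 6)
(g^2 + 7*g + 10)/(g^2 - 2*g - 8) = (g + 5)/(g - 4)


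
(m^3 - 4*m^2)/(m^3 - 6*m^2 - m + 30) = m^2*(m - 4)/(m^3 - 6*m^2 - m + 30)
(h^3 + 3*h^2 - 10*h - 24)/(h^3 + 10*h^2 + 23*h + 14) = (h^2 + h - 12)/(h^2 + 8*h + 7)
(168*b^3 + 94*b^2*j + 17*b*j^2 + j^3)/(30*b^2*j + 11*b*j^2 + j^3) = (28*b^2 + 11*b*j + j^2)/(j*(5*b + j))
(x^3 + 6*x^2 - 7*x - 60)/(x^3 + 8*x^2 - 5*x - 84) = (x + 5)/(x + 7)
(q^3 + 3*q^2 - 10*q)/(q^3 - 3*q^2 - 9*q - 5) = q*(-q^2 - 3*q + 10)/(-q^3 + 3*q^2 + 9*q + 5)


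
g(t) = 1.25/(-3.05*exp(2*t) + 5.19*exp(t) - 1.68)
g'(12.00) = 0.00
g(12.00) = 0.00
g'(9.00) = 0.00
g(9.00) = 0.00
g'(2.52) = 0.01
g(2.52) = -0.00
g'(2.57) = 0.01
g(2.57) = -0.00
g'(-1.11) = -14.47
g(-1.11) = -4.15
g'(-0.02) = 4.25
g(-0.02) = 2.62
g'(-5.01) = -0.02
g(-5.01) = -0.76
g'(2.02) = 0.02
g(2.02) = -0.01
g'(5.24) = 0.00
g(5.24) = -0.00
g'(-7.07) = -0.00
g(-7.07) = -0.75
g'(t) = 1.25*(6.1*exp(2*t) - 5.19*exp(t))/(-3.05*exp(2*t) + 5.19*exp(t) - 1.68)^2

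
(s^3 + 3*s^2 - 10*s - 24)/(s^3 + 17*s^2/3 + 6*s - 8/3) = 3*(s - 3)/(3*s - 1)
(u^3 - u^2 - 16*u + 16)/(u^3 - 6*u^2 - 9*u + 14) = (u^2 - 16)/(u^2 - 5*u - 14)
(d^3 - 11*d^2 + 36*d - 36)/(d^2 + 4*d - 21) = (d^2 - 8*d + 12)/(d + 7)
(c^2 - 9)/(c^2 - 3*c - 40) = (9 - c^2)/(-c^2 + 3*c + 40)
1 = 1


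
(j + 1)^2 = j^2 + 2*j + 1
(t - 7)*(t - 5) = t^2 - 12*t + 35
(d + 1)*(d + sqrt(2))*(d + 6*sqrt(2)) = d^3 + d^2 + 7*sqrt(2)*d^2 + 7*sqrt(2)*d + 12*d + 12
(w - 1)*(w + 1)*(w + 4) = w^3 + 4*w^2 - w - 4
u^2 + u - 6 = (u - 2)*(u + 3)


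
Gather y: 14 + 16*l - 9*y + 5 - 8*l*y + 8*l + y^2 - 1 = 24*l + y^2 + y*(-8*l - 9) + 18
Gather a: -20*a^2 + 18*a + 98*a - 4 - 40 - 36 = -20*a^2 + 116*a - 80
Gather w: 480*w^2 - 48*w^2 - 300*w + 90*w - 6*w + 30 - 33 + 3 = 432*w^2 - 216*w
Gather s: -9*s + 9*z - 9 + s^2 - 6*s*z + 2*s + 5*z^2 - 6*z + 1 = s^2 + s*(-6*z - 7) + 5*z^2 + 3*z - 8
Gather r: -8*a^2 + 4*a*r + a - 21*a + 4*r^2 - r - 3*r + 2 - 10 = -8*a^2 - 20*a + 4*r^2 + r*(4*a - 4) - 8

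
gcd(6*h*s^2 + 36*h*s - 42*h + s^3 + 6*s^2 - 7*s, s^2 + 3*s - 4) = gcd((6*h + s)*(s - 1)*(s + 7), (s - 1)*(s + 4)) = s - 1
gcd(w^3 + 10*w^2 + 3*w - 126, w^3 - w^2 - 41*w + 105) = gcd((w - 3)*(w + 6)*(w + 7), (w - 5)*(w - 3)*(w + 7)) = w^2 + 4*w - 21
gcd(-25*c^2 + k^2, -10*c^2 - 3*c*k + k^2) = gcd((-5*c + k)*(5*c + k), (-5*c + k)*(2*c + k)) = 5*c - k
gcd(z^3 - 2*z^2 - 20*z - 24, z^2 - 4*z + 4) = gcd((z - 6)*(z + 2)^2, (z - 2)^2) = 1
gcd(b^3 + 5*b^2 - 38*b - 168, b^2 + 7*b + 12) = b + 4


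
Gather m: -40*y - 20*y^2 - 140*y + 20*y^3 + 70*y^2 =20*y^3 + 50*y^2 - 180*y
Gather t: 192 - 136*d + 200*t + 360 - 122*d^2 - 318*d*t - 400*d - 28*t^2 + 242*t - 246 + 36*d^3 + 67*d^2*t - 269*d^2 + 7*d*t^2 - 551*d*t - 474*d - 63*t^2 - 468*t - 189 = 36*d^3 - 391*d^2 - 1010*d + t^2*(7*d - 91) + t*(67*d^2 - 869*d - 26) + 117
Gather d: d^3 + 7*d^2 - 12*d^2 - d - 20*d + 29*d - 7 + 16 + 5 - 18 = d^3 - 5*d^2 + 8*d - 4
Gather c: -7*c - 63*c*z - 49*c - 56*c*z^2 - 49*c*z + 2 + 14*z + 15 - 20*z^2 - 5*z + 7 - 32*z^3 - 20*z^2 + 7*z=c*(-56*z^2 - 112*z - 56) - 32*z^3 - 40*z^2 + 16*z + 24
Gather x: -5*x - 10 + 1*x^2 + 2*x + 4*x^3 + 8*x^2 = 4*x^3 + 9*x^2 - 3*x - 10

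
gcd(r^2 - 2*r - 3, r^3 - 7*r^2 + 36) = r - 3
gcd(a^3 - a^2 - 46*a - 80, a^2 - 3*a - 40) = a^2 - 3*a - 40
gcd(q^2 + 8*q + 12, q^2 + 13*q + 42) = q + 6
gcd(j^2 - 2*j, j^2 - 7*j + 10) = j - 2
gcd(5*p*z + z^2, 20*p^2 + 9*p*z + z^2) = 5*p + z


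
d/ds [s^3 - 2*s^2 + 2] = s*(3*s - 4)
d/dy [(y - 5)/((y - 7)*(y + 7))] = (-y^2 + 10*y - 49)/(y^4 - 98*y^2 + 2401)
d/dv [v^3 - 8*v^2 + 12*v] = 3*v^2 - 16*v + 12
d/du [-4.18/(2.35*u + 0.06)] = 9.823/(2.35*u + 0.06)^2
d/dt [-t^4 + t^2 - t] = -4*t^3 + 2*t - 1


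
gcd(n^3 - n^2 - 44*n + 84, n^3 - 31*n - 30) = n - 6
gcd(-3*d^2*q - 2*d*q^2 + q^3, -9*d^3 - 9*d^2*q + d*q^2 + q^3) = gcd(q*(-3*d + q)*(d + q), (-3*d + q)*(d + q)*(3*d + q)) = -3*d^2 - 2*d*q + q^2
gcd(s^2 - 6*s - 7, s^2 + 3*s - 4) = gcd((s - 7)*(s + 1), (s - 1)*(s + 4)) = 1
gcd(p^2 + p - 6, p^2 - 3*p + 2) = p - 2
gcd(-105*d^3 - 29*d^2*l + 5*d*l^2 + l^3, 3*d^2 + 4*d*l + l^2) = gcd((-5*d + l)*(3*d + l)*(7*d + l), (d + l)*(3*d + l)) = 3*d + l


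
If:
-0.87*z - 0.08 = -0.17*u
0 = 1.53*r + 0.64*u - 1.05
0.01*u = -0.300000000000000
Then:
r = 13.24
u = -30.00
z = -5.95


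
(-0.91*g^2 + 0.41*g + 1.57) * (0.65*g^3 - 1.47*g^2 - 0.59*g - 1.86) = -0.5915*g^5 + 1.6042*g^4 + 0.9547*g^3 - 0.8572*g^2 - 1.6889*g - 2.9202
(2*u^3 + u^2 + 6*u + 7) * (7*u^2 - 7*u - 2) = 14*u^5 - 7*u^4 + 31*u^3 + 5*u^2 - 61*u - 14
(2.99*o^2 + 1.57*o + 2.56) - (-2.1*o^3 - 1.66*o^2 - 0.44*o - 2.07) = 2.1*o^3 + 4.65*o^2 + 2.01*o + 4.63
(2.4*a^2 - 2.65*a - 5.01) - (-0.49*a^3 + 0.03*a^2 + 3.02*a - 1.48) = 0.49*a^3 + 2.37*a^2 - 5.67*a - 3.53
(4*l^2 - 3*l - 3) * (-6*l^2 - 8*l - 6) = -24*l^4 - 14*l^3 + 18*l^2 + 42*l + 18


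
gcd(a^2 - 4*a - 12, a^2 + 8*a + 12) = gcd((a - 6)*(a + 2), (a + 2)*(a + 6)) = a + 2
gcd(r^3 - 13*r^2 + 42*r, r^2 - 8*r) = r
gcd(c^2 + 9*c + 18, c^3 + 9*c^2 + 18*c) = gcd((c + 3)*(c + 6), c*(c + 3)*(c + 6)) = c^2 + 9*c + 18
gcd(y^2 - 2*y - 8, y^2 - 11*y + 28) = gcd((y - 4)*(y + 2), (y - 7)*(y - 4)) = y - 4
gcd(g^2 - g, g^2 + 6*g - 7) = g - 1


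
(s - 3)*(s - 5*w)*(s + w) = s^3 - 4*s^2*w - 3*s^2 - 5*s*w^2 + 12*s*w + 15*w^2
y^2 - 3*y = y*(y - 3)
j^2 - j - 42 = (j - 7)*(j + 6)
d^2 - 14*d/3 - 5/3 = (d - 5)*(d + 1/3)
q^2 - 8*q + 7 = (q - 7)*(q - 1)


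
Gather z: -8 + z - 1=z - 9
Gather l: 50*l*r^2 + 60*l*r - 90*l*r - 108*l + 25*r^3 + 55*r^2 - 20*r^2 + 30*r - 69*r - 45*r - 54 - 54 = l*(50*r^2 - 30*r - 108) + 25*r^3 + 35*r^2 - 84*r - 108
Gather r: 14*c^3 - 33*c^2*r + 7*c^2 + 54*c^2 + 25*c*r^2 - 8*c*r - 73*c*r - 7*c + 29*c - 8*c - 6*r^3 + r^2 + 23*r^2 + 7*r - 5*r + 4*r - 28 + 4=14*c^3 + 61*c^2 + 14*c - 6*r^3 + r^2*(25*c + 24) + r*(-33*c^2 - 81*c + 6) - 24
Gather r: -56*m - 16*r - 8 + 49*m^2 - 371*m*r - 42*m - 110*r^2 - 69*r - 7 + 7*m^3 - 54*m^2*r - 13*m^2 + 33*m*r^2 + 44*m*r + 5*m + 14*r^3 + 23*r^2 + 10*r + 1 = 7*m^3 + 36*m^2 - 93*m + 14*r^3 + r^2*(33*m - 87) + r*(-54*m^2 - 327*m - 75) - 14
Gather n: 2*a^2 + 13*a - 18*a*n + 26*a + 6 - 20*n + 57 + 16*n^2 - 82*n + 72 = 2*a^2 + 39*a + 16*n^2 + n*(-18*a - 102) + 135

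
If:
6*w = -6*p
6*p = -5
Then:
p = -5/6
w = 5/6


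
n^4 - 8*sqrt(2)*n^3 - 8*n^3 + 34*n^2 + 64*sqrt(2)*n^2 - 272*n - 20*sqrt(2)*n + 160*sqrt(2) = (n - 8)*(n - 5*sqrt(2))*(n - 2*sqrt(2))*(n - sqrt(2))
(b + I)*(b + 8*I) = b^2 + 9*I*b - 8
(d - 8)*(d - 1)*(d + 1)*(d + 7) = d^4 - d^3 - 57*d^2 + d + 56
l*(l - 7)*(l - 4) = l^3 - 11*l^2 + 28*l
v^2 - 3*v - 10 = (v - 5)*(v + 2)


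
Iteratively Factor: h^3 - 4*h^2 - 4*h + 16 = (h - 2)*(h^2 - 2*h - 8) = (h - 4)*(h - 2)*(h + 2)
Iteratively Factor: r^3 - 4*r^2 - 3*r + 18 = (r - 3)*(r^2 - r - 6) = (r - 3)*(r + 2)*(r - 3)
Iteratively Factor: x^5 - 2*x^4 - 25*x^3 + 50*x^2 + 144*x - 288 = (x - 4)*(x^4 + 2*x^3 - 17*x^2 - 18*x + 72) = (x - 4)*(x - 3)*(x^3 + 5*x^2 - 2*x - 24) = (x - 4)*(x - 3)*(x + 3)*(x^2 + 2*x - 8) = (x - 4)*(x - 3)*(x - 2)*(x + 3)*(x + 4)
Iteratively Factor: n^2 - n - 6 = (n + 2)*(n - 3)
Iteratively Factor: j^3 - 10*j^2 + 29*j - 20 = (j - 5)*(j^2 - 5*j + 4) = (j - 5)*(j - 1)*(j - 4)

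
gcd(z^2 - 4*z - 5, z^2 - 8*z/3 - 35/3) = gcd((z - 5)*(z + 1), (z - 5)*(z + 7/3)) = z - 5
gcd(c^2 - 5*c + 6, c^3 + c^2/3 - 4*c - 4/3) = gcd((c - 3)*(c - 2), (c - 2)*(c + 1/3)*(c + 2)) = c - 2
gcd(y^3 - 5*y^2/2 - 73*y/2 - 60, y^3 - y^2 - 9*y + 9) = y + 3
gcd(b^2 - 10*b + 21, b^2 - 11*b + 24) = b - 3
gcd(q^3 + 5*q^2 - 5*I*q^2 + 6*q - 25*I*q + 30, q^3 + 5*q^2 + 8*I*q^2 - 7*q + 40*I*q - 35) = q^2 + q*(5 + I) + 5*I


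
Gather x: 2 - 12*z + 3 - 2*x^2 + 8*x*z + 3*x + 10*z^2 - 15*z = -2*x^2 + x*(8*z + 3) + 10*z^2 - 27*z + 5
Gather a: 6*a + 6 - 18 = 6*a - 12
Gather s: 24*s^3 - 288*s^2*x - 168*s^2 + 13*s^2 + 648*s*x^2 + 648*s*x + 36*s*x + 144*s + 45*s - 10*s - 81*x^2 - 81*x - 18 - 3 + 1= 24*s^3 + s^2*(-288*x - 155) + s*(648*x^2 + 684*x + 179) - 81*x^2 - 81*x - 20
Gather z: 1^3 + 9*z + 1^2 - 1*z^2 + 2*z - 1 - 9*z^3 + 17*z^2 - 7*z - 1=-9*z^3 + 16*z^2 + 4*z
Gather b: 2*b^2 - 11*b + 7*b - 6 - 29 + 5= 2*b^2 - 4*b - 30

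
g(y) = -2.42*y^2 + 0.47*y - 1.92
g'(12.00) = -57.61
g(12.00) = -344.76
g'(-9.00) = 44.03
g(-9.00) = -202.17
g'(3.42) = -16.08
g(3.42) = -28.62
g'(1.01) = -4.42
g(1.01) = -3.91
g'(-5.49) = 27.04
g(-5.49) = -77.44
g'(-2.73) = 13.68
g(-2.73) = -21.24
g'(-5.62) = 27.67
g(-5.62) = -81.00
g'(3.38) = -15.89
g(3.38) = -27.98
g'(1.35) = -6.06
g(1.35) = -5.70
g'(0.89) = -3.84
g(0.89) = -3.42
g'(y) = 0.47 - 4.84*y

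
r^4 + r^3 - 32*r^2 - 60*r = r*(r - 6)*(r + 2)*(r + 5)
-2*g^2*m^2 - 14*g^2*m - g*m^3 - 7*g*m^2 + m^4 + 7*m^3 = m*(-2*g + m)*(g + m)*(m + 7)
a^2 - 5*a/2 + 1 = (a - 2)*(a - 1/2)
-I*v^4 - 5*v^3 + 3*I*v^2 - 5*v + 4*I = (v - 4*I)*(v - I)^2*(-I*v + 1)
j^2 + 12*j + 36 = (j + 6)^2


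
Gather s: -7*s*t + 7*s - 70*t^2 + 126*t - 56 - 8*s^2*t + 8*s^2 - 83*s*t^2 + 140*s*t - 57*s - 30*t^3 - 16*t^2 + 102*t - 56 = s^2*(8 - 8*t) + s*(-83*t^2 + 133*t - 50) - 30*t^3 - 86*t^2 + 228*t - 112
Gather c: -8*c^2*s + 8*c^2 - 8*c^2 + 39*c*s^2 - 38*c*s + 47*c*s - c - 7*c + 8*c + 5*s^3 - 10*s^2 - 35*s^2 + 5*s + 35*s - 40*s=-8*c^2*s + c*(39*s^2 + 9*s) + 5*s^3 - 45*s^2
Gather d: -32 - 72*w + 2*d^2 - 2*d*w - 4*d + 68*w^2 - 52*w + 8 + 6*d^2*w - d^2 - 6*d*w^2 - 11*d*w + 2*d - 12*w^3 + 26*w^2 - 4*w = d^2*(6*w + 1) + d*(-6*w^2 - 13*w - 2) - 12*w^3 + 94*w^2 - 128*w - 24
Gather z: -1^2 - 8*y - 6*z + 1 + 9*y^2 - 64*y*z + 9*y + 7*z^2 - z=9*y^2 + y + 7*z^2 + z*(-64*y - 7)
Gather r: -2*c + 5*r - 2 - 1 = -2*c + 5*r - 3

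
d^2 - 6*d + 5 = (d - 5)*(d - 1)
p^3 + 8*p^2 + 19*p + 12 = (p + 1)*(p + 3)*(p + 4)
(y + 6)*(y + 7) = y^2 + 13*y + 42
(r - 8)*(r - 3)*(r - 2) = r^3 - 13*r^2 + 46*r - 48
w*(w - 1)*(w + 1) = w^3 - w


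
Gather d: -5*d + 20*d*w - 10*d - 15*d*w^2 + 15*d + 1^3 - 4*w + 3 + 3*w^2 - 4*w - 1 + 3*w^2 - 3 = d*(-15*w^2 + 20*w) + 6*w^2 - 8*w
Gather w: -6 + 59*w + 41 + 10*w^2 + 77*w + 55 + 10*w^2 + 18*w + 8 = 20*w^2 + 154*w + 98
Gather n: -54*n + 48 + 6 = 54 - 54*n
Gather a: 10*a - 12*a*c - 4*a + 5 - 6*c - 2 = a*(6 - 12*c) - 6*c + 3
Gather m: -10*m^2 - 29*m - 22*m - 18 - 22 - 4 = -10*m^2 - 51*m - 44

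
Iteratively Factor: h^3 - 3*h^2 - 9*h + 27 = (h - 3)*(h^2 - 9) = (h - 3)^2*(h + 3)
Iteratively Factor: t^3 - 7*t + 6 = (t + 3)*(t^2 - 3*t + 2) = (t - 2)*(t + 3)*(t - 1)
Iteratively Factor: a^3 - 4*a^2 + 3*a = (a - 3)*(a^2 - a) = a*(a - 3)*(a - 1)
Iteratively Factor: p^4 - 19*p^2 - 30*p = (p)*(p^3 - 19*p - 30) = p*(p + 3)*(p^2 - 3*p - 10) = p*(p + 2)*(p + 3)*(p - 5)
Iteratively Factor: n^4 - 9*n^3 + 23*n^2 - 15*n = (n - 3)*(n^3 - 6*n^2 + 5*n) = (n - 5)*(n - 3)*(n^2 - n) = n*(n - 5)*(n - 3)*(n - 1)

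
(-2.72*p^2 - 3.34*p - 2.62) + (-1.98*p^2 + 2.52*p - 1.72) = -4.7*p^2 - 0.82*p - 4.34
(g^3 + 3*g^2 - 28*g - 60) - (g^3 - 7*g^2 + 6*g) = 10*g^2 - 34*g - 60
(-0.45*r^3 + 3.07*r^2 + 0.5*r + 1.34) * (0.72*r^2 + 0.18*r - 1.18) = -0.324*r^5 + 2.1294*r^4 + 1.4436*r^3 - 2.5678*r^2 - 0.3488*r - 1.5812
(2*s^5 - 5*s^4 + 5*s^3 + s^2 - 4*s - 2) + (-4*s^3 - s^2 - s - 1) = 2*s^5 - 5*s^4 + s^3 - 5*s - 3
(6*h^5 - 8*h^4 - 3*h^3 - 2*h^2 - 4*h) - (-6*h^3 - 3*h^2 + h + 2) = 6*h^5 - 8*h^4 + 3*h^3 + h^2 - 5*h - 2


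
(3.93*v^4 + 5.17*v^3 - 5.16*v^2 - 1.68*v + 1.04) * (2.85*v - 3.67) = 11.2005*v^5 + 0.311400000000001*v^4 - 33.6799*v^3 + 14.1492*v^2 + 9.1296*v - 3.8168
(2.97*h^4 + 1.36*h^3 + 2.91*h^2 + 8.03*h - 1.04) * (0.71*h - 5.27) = 2.1087*h^5 - 14.6863*h^4 - 5.1011*h^3 - 9.6344*h^2 - 43.0565*h + 5.4808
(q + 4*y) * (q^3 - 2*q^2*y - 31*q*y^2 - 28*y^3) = q^4 + 2*q^3*y - 39*q^2*y^2 - 152*q*y^3 - 112*y^4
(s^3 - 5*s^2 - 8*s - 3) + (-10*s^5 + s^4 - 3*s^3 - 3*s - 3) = -10*s^5 + s^4 - 2*s^3 - 5*s^2 - 11*s - 6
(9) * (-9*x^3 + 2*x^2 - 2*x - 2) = -81*x^3 + 18*x^2 - 18*x - 18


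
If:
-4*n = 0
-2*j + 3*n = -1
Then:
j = 1/2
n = 0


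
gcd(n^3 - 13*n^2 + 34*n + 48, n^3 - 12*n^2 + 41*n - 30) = n - 6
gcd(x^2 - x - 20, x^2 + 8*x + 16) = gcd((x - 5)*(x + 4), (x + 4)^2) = x + 4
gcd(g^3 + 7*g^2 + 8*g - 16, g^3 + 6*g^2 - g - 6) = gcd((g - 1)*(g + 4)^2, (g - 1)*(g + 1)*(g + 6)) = g - 1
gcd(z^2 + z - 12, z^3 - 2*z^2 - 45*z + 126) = z - 3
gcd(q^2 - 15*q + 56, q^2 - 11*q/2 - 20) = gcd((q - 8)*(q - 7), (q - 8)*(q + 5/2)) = q - 8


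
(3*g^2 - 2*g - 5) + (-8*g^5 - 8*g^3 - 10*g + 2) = -8*g^5 - 8*g^3 + 3*g^2 - 12*g - 3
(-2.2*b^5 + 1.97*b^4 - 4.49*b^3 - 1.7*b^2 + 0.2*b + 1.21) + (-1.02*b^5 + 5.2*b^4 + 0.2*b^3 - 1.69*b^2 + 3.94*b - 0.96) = -3.22*b^5 + 7.17*b^4 - 4.29*b^3 - 3.39*b^2 + 4.14*b + 0.25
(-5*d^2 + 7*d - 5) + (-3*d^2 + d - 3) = -8*d^2 + 8*d - 8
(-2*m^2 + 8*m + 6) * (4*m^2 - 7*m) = -8*m^4 + 46*m^3 - 32*m^2 - 42*m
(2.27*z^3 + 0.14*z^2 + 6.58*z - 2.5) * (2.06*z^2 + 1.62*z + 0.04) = 4.6762*z^5 + 3.9658*z^4 + 13.8724*z^3 + 5.5152*z^2 - 3.7868*z - 0.1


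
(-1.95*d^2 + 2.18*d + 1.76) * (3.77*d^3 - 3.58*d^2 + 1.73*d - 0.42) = -7.3515*d^5 + 15.1996*d^4 - 4.5427*d^3 - 1.7104*d^2 + 2.1292*d - 0.7392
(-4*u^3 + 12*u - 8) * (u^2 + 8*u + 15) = -4*u^5 - 32*u^4 - 48*u^3 + 88*u^2 + 116*u - 120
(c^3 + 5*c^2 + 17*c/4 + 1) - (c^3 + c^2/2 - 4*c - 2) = 9*c^2/2 + 33*c/4 + 3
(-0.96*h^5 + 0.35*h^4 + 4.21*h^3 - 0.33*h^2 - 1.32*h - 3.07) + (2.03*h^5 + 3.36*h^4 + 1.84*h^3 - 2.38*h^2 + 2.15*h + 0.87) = 1.07*h^5 + 3.71*h^4 + 6.05*h^3 - 2.71*h^2 + 0.83*h - 2.2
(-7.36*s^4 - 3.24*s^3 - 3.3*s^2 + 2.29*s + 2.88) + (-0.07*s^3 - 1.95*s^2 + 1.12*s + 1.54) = -7.36*s^4 - 3.31*s^3 - 5.25*s^2 + 3.41*s + 4.42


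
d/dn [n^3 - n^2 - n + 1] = 3*n^2 - 2*n - 1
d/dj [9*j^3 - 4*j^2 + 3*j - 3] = 27*j^2 - 8*j + 3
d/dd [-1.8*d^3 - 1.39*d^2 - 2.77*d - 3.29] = -5.4*d^2 - 2.78*d - 2.77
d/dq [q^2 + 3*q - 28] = 2*q + 3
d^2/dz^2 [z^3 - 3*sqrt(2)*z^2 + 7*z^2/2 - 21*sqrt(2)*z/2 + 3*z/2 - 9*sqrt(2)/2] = 6*z - 6*sqrt(2) + 7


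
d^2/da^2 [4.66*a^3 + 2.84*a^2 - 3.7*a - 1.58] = 27.96*a + 5.68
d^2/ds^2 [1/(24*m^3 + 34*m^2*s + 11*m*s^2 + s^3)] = 2*(-(11*m + 3*s)*(24*m^3 + 34*m^2*s + 11*m*s^2 + s^3) + (34*m^2 + 22*m*s + 3*s^2)^2)/(24*m^3 + 34*m^2*s + 11*m*s^2 + s^3)^3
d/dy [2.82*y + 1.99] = 2.82000000000000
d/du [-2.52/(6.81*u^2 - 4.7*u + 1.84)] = (34.3224*u - 11.844)/(6.81*u^2 - 4.7*u + 1.84)^2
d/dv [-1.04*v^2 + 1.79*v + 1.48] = 1.79 - 2.08*v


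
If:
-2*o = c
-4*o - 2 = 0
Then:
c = 1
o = -1/2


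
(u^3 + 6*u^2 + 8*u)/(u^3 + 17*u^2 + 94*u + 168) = u*(u + 2)/(u^2 + 13*u + 42)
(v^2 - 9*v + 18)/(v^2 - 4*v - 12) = (v - 3)/(v + 2)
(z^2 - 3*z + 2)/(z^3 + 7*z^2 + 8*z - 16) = (z - 2)/(z^2 + 8*z + 16)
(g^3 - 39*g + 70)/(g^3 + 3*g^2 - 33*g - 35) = (g - 2)/(g + 1)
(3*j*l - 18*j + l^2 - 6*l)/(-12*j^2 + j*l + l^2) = (3*j*l - 18*j + l^2 - 6*l)/(-12*j^2 + j*l + l^2)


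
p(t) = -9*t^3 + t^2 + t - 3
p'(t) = -27*t^2 + 2*t + 1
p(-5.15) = 1247.69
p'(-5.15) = -725.41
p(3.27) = -303.73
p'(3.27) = -281.17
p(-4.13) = 643.93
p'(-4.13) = -467.80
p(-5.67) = 1664.04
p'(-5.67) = -878.36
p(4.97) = -1078.20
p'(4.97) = -655.98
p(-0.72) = 0.16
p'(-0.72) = -14.44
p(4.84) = -995.15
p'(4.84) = -621.81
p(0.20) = -2.83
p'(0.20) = 0.32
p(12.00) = -15399.00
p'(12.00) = -3863.00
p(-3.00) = 246.00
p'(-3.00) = -248.00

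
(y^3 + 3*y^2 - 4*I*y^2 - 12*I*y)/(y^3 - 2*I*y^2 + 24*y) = (y^2 + y*(3 - 4*I) - 12*I)/(y^2 - 2*I*y + 24)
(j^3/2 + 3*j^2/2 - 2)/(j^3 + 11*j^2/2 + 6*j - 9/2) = (j^3 + 3*j^2 - 4)/(2*j^3 + 11*j^2 + 12*j - 9)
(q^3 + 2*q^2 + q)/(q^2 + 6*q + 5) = q*(q + 1)/(q + 5)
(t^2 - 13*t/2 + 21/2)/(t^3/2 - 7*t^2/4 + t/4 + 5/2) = 2*(2*t^2 - 13*t + 21)/(2*t^3 - 7*t^2 + t + 10)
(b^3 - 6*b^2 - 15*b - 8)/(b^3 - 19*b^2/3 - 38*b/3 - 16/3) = 3*(b + 1)/(3*b + 2)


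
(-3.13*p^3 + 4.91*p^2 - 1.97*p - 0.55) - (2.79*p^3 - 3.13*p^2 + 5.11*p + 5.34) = -5.92*p^3 + 8.04*p^2 - 7.08*p - 5.89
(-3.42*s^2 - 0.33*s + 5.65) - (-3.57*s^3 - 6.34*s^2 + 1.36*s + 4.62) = 3.57*s^3 + 2.92*s^2 - 1.69*s + 1.03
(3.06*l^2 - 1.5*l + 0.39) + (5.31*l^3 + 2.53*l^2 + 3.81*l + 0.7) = 5.31*l^3 + 5.59*l^2 + 2.31*l + 1.09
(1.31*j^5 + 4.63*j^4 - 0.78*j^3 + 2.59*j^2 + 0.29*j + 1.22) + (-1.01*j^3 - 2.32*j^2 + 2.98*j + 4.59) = 1.31*j^5 + 4.63*j^4 - 1.79*j^3 + 0.27*j^2 + 3.27*j + 5.81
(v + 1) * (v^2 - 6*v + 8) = v^3 - 5*v^2 + 2*v + 8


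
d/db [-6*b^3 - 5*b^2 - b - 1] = -18*b^2 - 10*b - 1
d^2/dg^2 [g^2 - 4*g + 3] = 2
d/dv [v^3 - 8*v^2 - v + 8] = 3*v^2 - 16*v - 1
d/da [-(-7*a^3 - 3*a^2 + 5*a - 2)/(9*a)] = 14*a/9 + 1/3 - 2/(9*a^2)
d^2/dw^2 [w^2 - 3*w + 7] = 2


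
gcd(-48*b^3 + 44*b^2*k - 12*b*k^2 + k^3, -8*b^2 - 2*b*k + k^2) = 4*b - k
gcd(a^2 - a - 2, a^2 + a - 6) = a - 2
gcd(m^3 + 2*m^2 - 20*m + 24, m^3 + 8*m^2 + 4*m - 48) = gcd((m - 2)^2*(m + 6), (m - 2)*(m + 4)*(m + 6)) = m^2 + 4*m - 12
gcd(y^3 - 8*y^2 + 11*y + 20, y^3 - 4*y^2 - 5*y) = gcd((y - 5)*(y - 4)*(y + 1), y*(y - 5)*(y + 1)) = y^2 - 4*y - 5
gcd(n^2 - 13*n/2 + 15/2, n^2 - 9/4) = n - 3/2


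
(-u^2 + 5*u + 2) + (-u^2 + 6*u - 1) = -2*u^2 + 11*u + 1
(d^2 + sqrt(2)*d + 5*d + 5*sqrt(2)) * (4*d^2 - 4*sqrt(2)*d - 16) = 4*d^4 + 20*d^3 - 24*d^2 - 120*d - 16*sqrt(2)*d - 80*sqrt(2)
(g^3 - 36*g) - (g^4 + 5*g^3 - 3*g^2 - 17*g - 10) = -g^4 - 4*g^3 + 3*g^2 - 19*g + 10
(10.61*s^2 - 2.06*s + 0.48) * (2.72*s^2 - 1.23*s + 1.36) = 28.8592*s^4 - 18.6535*s^3 + 18.269*s^2 - 3.392*s + 0.6528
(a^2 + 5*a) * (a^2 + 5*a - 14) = a^4 + 10*a^3 + 11*a^2 - 70*a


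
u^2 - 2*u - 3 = (u - 3)*(u + 1)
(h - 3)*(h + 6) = h^2 + 3*h - 18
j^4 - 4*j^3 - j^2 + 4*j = j*(j - 4)*(j - 1)*(j + 1)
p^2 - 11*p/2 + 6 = (p - 4)*(p - 3/2)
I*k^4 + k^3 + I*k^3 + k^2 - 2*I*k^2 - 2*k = k*(k - 1)*(k + 2)*(I*k + 1)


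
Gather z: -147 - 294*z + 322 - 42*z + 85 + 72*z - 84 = 176 - 264*z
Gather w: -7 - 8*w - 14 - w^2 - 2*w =-w^2 - 10*w - 21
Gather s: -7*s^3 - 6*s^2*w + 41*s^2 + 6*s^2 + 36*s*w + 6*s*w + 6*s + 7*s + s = -7*s^3 + s^2*(47 - 6*w) + s*(42*w + 14)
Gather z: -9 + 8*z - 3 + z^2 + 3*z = z^2 + 11*z - 12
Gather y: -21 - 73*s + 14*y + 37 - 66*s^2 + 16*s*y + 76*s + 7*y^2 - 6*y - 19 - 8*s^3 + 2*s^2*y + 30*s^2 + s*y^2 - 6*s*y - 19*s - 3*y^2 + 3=-8*s^3 - 36*s^2 - 16*s + y^2*(s + 4) + y*(2*s^2 + 10*s + 8)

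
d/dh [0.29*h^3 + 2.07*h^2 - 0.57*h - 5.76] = 0.87*h^2 + 4.14*h - 0.57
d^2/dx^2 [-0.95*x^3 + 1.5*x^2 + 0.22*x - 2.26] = 3.0 - 5.7*x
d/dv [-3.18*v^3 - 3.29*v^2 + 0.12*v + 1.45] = -9.54*v^2 - 6.58*v + 0.12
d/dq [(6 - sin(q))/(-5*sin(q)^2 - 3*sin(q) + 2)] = (-5*sin(q)^2 + 60*sin(q) + 16)*cos(q)/(5*sin(q)^2 + 3*sin(q) - 2)^2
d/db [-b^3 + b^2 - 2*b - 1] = -3*b^2 + 2*b - 2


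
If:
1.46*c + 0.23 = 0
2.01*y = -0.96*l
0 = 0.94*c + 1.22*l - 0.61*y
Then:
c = -0.16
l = 0.10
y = -0.05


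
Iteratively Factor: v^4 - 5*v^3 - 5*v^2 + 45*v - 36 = (v - 4)*(v^3 - v^2 - 9*v + 9) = (v - 4)*(v - 1)*(v^2 - 9) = (v - 4)*(v - 1)*(v + 3)*(v - 3)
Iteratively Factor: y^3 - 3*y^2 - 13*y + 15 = (y - 5)*(y^2 + 2*y - 3) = (y - 5)*(y + 3)*(y - 1)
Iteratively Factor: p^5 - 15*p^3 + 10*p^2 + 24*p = (p + 1)*(p^4 - p^3 - 14*p^2 + 24*p) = p*(p + 1)*(p^3 - p^2 - 14*p + 24) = p*(p - 2)*(p + 1)*(p^2 + p - 12) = p*(p - 3)*(p - 2)*(p + 1)*(p + 4)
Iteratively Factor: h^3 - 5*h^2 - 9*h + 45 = (h - 3)*(h^2 - 2*h - 15) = (h - 5)*(h - 3)*(h + 3)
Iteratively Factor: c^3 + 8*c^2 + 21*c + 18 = (c + 2)*(c^2 + 6*c + 9) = (c + 2)*(c + 3)*(c + 3)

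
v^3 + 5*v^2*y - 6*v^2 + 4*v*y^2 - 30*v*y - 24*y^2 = (v - 6)*(v + y)*(v + 4*y)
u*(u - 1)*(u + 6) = u^3 + 5*u^2 - 6*u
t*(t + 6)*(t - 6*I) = t^3 + 6*t^2 - 6*I*t^2 - 36*I*t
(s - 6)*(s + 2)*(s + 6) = s^3 + 2*s^2 - 36*s - 72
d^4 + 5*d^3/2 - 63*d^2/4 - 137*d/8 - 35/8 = (d - 7/2)*(d + 1/2)^2*(d + 5)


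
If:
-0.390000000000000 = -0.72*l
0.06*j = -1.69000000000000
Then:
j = -28.17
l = 0.54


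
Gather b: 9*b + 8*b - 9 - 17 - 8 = 17*b - 34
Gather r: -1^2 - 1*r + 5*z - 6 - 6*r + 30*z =-7*r + 35*z - 7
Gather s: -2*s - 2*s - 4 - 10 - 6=-4*s - 20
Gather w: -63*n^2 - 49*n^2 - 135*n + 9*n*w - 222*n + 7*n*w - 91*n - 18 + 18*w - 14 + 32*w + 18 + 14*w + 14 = -112*n^2 - 448*n + w*(16*n + 64)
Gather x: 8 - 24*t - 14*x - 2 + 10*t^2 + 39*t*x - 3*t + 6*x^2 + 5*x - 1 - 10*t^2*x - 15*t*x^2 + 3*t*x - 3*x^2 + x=10*t^2 - 27*t + x^2*(3 - 15*t) + x*(-10*t^2 + 42*t - 8) + 5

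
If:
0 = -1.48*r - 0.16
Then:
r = -0.11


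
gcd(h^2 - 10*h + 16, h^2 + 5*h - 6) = 1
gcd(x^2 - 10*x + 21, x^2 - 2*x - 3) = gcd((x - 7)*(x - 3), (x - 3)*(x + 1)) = x - 3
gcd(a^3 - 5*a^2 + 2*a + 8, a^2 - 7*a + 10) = a - 2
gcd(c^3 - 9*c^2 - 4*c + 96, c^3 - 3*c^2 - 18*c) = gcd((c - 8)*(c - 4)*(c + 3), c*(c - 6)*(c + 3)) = c + 3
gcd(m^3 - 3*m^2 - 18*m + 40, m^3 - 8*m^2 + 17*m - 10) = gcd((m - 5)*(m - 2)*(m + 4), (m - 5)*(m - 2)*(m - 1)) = m^2 - 7*m + 10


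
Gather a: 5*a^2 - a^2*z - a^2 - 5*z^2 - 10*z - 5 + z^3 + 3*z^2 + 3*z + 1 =a^2*(4 - z) + z^3 - 2*z^2 - 7*z - 4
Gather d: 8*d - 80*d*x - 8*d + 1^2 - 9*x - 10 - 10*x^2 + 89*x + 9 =-80*d*x - 10*x^2 + 80*x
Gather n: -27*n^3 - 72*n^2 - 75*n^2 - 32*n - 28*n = -27*n^3 - 147*n^2 - 60*n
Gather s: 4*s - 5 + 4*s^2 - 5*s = 4*s^2 - s - 5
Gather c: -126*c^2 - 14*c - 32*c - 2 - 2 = -126*c^2 - 46*c - 4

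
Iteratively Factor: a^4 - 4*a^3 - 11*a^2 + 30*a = (a - 2)*(a^3 - 2*a^2 - 15*a) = a*(a - 2)*(a^2 - 2*a - 15) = a*(a - 5)*(a - 2)*(a + 3)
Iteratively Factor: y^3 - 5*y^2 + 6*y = (y - 3)*(y^2 - 2*y) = (y - 3)*(y - 2)*(y)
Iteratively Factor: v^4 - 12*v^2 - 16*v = (v)*(v^3 - 12*v - 16) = v*(v - 4)*(v^2 + 4*v + 4) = v*(v - 4)*(v + 2)*(v + 2)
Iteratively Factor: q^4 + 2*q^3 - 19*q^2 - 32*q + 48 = (q + 3)*(q^3 - q^2 - 16*q + 16) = (q + 3)*(q + 4)*(q^2 - 5*q + 4) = (q - 1)*(q + 3)*(q + 4)*(q - 4)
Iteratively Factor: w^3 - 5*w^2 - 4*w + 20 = (w - 5)*(w^2 - 4) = (w - 5)*(w + 2)*(w - 2)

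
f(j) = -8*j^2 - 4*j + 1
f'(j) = -16*j - 4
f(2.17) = -45.35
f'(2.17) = -38.72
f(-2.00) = -23.00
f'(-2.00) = 28.00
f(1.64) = -27.08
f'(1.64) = -30.24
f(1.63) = -26.78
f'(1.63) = -30.08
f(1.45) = -21.62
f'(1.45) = -27.20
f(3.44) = -107.43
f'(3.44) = -59.04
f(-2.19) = -28.61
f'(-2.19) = 31.04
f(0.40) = -1.88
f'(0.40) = -10.40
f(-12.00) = -1103.00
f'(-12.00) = 188.00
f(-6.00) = -263.00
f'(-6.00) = 92.00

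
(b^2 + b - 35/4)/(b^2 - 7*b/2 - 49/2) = (b - 5/2)/(b - 7)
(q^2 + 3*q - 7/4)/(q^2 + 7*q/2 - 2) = (q + 7/2)/(q + 4)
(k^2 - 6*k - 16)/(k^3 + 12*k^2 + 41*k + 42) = (k - 8)/(k^2 + 10*k + 21)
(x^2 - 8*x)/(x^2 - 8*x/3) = 3*(x - 8)/(3*x - 8)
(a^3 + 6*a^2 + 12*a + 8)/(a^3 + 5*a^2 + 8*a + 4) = (a + 2)/(a + 1)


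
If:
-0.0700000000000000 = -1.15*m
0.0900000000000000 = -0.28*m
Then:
No Solution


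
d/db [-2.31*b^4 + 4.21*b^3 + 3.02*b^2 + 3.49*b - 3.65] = -9.24*b^3 + 12.63*b^2 + 6.04*b + 3.49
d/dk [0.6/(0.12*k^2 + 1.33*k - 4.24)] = (-0.144*k - 0.798)/(0.12*k^2 + 1.33*k - 4.24)^2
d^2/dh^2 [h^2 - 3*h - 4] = 2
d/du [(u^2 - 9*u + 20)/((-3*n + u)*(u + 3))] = ((9 - 2*u)*(3*n - u)*(u + 3) + (3*n - u)*(u^2 - 9*u + 20) + (u + 3)*(-u^2 + 9*u - 20))/((3*n - u)^2*(u + 3)^2)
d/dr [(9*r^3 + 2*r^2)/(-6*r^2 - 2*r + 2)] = r*(-27*r^3 - 18*r^2 + 25*r + 4)/(2*(9*r^4 + 6*r^3 - 5*r^2 - 2*r + 1))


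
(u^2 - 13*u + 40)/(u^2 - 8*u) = (u - 5)/u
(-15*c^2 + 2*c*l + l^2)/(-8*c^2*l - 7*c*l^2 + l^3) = (15*c^2 - 2*c*l - l^2)/(l*(8*c^2 + 7*c*l - l^2))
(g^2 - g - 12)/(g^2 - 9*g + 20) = (g + 3)/(g - 5)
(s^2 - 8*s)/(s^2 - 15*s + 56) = s/(s - 7)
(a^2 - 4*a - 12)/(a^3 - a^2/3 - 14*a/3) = 3*(a - 6)/(a*(3*a - 7))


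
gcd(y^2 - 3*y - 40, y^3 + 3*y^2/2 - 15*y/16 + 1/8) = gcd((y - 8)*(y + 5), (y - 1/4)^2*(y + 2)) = 1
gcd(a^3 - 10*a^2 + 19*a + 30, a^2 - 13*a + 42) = a - 6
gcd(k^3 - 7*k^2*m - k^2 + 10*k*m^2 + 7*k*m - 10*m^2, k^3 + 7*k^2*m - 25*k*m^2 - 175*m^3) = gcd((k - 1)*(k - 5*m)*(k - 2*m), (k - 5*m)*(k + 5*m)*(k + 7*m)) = k - 5*m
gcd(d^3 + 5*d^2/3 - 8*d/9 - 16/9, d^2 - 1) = d - 1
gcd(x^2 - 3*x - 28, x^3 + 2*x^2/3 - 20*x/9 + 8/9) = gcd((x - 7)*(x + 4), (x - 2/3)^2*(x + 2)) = 1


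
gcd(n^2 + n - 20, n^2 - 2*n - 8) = n - 4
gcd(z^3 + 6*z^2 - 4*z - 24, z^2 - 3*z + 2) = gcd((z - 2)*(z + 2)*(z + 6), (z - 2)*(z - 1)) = z - 2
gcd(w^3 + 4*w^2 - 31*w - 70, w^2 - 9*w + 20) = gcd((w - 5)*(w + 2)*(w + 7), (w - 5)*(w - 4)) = w - 5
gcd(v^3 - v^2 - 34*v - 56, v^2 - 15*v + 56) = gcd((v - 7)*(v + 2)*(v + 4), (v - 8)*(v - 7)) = v - 7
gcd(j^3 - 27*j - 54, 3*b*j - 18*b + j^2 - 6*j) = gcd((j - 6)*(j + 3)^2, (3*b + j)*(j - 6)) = j - 6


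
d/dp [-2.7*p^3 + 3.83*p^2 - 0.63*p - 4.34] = -8.1*p^2 + 7.66*p - 0.63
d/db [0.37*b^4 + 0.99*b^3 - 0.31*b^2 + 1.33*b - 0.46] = 1.48*b^3 + 2.97*b^2 - 0.62*b + 1.33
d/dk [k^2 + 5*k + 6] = 2*k + 5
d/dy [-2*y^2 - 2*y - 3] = -4*y - 2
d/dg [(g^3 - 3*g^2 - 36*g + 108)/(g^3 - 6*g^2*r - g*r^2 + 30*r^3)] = ((-3*g^2 + 12*g*r + r^2)*(g^3 - 3*g^2 - 36*g + 108) + 3*(g^2 - 2*g - 12)*(g^3 - 6*g^2*r - g*r^2 + 30*r^3))/(g^3 - 6*g^2*r - g*r^2 + 30*r^3)^2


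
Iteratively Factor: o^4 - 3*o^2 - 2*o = (o)*(o^3 - 3*o - 2) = o*(o + 1)*(o^2 - o - 2) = o*(o + 1)^2*(o - 2)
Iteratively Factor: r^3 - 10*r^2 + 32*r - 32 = (r - 4)*(r^2 - 6*r + 8) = (r - 4)*(r - 2)*(r - 4)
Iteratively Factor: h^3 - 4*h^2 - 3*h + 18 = (h + 2)*(h^2 - 6*h + 9) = (h - 3)*(h + 2)*(h - 3)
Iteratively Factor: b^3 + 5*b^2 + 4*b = (b)*(b^2 + 5*b + 4) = b*(b + 4)*(b + 1)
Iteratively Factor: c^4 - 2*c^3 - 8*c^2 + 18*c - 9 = (c - 1)*(c^3 - c^2 - 9*c + 9) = (c - 3)*(c - 1)*(c^2 + 2*c - 3) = (c - 3)*(c - 1)^2*(c + 3)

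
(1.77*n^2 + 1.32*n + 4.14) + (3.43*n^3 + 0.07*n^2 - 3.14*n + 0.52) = 3.43*n^3 + 1.84*n^2 - 1.82*n + 4.66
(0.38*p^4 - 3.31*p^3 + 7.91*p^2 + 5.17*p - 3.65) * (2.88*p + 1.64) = 1.0944*p^5 - 8.9096*p^4 + 17.3524*p^3 + 27.862*p^2 - 2.0332*p - 5.986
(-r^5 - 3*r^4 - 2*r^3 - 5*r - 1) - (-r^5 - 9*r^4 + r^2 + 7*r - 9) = 6*r^4 - 2*r^3 - r^2 - 12*r + 8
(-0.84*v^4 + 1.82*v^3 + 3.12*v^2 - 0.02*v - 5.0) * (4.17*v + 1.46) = -3.5028*v^5 + 6.363*v^4 + 15.6676*v^3 + 4.4718*v^2 - 20.8792*v - 7.3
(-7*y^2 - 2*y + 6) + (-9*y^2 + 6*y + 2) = -16*y^2 + 4*y + 8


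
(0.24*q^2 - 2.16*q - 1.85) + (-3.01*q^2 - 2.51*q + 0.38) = -2.77*q^2 - 4.67*q - 1.47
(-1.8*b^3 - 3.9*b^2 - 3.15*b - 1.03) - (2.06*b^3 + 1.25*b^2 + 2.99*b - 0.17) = -3.86*b^3 - 5.15*b^2 - 6.14*b - 0.86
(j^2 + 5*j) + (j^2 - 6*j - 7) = 2*j^2 - j - 7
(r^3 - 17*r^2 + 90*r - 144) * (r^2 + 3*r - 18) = r^5 - 14*r^4 + 21*r^3 + 432*r^2 - 2052*r + 2592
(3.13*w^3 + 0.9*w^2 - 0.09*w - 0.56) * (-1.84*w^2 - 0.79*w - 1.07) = -5.7592*w^5 - 4.1287*w^4 - 3.8945*w^3 + 0.1385*w^2 + 0.5387*w + 0.5992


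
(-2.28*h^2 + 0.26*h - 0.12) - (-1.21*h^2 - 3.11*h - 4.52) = -1.07*h^2 + 3.37*h + 4.4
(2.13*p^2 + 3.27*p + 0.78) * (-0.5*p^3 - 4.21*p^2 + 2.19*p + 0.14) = -1.065*p^5 - 10.6023*p^4 - 9.492*p^3 + 4.1757*p^2 + 2.166*p + 0.1092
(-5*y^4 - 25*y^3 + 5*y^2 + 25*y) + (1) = -5*y^4 - 25*y^3 + 5*y^2 + 25*y + 1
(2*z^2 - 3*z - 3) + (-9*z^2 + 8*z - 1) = -7*z^2 + 5*z - 4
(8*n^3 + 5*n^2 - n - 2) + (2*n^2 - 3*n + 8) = 8*n^3 + 7*n^2 - 4*n + 6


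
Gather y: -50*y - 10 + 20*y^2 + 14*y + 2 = 20*y^2 - 36*y - 8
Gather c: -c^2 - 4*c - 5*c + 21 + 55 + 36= -c^2 - 9*c + 112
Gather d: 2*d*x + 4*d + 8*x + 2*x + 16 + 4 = d*(2*x + 4) + 10*x + 20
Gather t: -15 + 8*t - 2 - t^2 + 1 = -t^2 + 8*t - 16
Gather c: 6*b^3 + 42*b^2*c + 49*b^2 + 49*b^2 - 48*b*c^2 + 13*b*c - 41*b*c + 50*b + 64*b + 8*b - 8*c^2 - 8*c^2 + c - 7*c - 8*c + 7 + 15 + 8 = 6*b^3 + 98*b^2 + 122*b + c^2*(-48*b - 16) + c*(42*b^2 - 28*b - 14) + 30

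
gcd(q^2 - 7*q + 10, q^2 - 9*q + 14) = q - 2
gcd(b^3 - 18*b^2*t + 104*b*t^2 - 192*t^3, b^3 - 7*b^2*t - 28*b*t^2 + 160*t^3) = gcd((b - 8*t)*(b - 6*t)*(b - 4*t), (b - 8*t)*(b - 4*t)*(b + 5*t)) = b^2 - 12*b*t + 32*t^2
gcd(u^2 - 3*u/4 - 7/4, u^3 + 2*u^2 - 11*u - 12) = u + 1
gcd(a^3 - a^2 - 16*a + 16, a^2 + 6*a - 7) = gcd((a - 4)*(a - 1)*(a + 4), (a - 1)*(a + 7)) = a - 1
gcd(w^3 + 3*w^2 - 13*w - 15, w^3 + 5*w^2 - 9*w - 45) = w^2 + 2*w - 15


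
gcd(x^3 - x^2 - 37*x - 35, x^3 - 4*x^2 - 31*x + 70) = x^2 - 2*x - 35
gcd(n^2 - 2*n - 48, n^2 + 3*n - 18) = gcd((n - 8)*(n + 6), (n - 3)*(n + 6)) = n + 6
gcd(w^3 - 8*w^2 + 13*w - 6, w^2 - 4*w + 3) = w - 1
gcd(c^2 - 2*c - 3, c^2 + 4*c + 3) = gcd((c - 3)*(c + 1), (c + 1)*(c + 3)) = c + 1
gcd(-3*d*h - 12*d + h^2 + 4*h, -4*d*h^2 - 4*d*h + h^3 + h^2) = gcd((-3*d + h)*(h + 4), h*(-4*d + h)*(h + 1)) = 1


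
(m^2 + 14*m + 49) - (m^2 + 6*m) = 8*m + 49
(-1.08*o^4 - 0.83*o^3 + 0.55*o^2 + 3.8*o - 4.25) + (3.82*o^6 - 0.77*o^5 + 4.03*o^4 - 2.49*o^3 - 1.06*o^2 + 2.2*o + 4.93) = 3.82*o^6 - 0.77*o^5 + 2.95*o^4 - 3.32*o^3 - 0.51*o^2 + 6.0*o + 0.68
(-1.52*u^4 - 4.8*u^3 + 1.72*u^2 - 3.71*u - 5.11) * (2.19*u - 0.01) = -3.3288*u^5 - 10.4968*u^4 + 3.8148*u^3 - 8.1421*u^2 - 11.1538*u + 0.0511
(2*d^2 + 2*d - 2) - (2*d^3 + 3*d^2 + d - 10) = -2*d^3 - d^2 + d + 8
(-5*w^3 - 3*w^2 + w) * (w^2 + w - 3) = -5*w^5 - 8*w^4 + 13*w^3 + 10*w^2 - 3*w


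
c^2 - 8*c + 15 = (c - 5)*(c - 3)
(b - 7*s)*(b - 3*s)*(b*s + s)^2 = b^4*s^2 - 10*b^3*s^3 + 2*b^3*s^2 + 21*b^2*s^4 - 20*b^2*s^3 + b^2*s^2 + 42*b*s^4 - 10*b*s^3 + 21*s^4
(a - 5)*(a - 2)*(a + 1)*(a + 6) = a^4 - 33*a^2 + 28*a + 60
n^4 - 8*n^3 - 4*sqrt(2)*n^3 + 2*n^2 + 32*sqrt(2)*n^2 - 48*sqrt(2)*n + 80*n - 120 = (n - 6)*(n - 2)*(n - 5*sqrt(2))*(n + sqrt(2))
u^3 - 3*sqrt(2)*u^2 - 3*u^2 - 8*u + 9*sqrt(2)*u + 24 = (u - 3)*(u - 4*sqrt(2))*(u + sqrt(2))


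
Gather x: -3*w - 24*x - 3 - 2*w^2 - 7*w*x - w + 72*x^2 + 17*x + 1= -2*w^2 - 4*w + 72*x^2 + x*(-7*w - 7) - 2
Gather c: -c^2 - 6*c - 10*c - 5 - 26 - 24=-c^2 - 16*c - 55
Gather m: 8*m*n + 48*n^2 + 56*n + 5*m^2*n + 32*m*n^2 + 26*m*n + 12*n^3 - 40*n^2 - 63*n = 5*m^2*n + m*(32*n^2 + 34*n) + 12*n^3 + 8*n^2 - 7*n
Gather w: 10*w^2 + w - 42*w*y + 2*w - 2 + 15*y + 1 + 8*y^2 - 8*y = 10*w^2 + w*(3 - 42*y) + 8*y^2 + 7*y - 1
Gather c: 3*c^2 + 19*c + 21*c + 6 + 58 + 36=3*c^2 + 40*c + 100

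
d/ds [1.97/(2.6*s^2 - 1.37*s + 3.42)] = (2.6989 - 10.244*s)/(2.6*s^2 - 1.37*s + 3.42)^2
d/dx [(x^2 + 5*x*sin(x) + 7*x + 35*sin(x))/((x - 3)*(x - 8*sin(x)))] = (13*x^3*cos(x) - 13*x^2*sin(x) + 52*x^2*cos(x) - 10*x^2 - 22*x*sin(x) - 273*x*cos(x) + 400*sin(x)^2 + 273*sin(x))/((x - 3)^2*(x - 8*sin(x))^2)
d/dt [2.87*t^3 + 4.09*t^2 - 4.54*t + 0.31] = 8.61*t^2 + 8.18*t - 4.54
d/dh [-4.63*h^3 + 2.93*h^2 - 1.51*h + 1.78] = -13.89*h^2 + 5.86*h - 1.51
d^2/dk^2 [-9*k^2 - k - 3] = -18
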